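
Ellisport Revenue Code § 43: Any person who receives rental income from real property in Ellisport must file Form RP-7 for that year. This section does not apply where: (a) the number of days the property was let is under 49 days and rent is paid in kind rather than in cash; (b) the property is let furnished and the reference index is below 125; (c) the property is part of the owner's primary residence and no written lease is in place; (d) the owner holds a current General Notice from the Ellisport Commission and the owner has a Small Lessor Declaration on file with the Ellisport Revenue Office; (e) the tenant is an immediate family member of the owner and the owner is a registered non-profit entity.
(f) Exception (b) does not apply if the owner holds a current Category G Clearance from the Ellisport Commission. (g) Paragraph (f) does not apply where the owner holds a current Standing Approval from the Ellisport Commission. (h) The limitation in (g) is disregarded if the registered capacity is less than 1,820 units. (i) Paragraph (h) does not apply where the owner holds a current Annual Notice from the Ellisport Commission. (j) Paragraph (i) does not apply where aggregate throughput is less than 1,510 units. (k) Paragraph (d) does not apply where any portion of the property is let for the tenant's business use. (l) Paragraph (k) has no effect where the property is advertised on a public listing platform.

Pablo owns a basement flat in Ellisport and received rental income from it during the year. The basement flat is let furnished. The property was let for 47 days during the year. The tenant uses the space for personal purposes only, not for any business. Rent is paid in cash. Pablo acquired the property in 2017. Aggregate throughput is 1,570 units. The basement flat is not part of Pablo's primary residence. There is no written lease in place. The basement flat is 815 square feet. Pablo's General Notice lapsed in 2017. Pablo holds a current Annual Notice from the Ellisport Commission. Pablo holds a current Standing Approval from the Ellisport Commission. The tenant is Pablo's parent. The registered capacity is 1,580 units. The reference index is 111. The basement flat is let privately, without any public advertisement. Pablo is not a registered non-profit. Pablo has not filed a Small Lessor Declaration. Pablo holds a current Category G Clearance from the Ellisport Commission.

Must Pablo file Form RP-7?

No — exception (b) applies; Pablo is not required to file Form RP-7.

Exception (a) fails — rent is paid in cash.
All of (b)'s requirements are met (the property is let furnished; the reference index is 111, below the 125 limit). Considering the limiting provisions: (f) operates (a current Category G Clearance is held), but is overridden by (g): (g) is engaged — a current Standing Approval is held. (h) applies (the registered capacity is 1,580 units, less than the 1,820 units limit), but is displaced by (i): (i) applies — a current Annual Notice is held. (j) is inapplicable (aggregate throughput is 1,570 units, not less than 1,510 units), so (i) stands. (b) remains available.
Exception (c) fails — the basement flat is not part of the primary residence.
Exception (d) fails — no current General Notice is held.
Exception (e) does not apply: Pablo is not a registered non-profit.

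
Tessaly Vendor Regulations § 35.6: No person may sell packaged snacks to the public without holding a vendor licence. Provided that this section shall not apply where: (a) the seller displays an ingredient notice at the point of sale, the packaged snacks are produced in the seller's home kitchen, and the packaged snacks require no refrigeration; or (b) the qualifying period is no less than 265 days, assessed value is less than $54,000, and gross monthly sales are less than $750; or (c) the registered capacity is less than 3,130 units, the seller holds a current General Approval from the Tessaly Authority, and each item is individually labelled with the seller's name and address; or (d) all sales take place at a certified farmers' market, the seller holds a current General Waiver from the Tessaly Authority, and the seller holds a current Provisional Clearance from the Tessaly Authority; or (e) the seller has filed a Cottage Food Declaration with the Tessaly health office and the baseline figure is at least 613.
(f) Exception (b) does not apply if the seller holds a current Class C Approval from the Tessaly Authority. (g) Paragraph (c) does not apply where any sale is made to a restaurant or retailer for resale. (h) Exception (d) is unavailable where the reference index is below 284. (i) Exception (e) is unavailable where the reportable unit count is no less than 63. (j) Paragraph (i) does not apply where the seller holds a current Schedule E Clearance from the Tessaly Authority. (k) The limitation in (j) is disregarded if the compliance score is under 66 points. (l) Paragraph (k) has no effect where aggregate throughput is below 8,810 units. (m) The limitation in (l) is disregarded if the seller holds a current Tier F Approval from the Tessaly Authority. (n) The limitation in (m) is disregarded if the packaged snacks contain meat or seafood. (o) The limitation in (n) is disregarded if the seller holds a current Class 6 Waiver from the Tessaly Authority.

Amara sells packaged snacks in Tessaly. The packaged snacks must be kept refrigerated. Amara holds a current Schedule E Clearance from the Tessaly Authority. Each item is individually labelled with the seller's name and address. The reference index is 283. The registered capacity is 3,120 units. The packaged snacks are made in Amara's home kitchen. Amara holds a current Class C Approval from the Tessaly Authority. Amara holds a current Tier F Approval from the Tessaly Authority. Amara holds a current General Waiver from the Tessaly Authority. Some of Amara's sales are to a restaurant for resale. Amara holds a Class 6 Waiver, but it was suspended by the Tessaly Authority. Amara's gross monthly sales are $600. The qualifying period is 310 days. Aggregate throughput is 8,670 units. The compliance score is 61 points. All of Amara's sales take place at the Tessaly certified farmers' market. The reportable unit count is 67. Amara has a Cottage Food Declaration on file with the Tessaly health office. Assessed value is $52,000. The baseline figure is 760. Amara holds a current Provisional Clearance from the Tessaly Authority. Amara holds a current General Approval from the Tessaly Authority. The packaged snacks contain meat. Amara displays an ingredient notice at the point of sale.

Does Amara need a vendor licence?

Exception (a) fails — the packaged snacks require refrigeration.
All of (b)'s requirements are met (the qualifying period is 310 days, meeting the 265 days threshold; assessed value is $52,000, less than the $54,000 limit; gross monthly sales are $600, less than the $750 limit). However, paragraph (f) must be considered: (f) operates against (b): a current Class C Approval is held. (b) is therefore removed.
Exception (c)'s conditions are all satisfied: the registered capacity is 3,120 units, less than the 3,130 units limit; a current General Approval is held; items are individually labelled. But: (g) applies — some sales are to a restaurant for resale. (c) is therefore removed.
Exception (d): all sales are at a certified farmers' market; a current General Waiver is held; a current Provisional Clearance is held — every condition holds. But applying paragraph (h): (h) applies — the reference index is 283, below the 284 limit. (d) is therefore removed.
Exception (e): a Cottage Food Declaration is on file; the baseline figure is 760, meeting the 613 threshold — every condition holds. Under paragraphs (i)–(o): (i) would limit (e) — the reportable unit count is 67, meeting the 63 threshold — but (j) sets (i) aside: (j) operates — a current Schedule E Clearance is held. (k) would limit (j) — the compliance score is 61 points, under the 66 points limit — but (l) sets (k) aside: (l) operates against (k): aggregate throughput is 8,670 units, below the 8,810 units limit. (m) applies (a current Tier F Approval is held), but yields to (n): (n) operates against (m): the packaged snacks contain meat. (o) is not triggered (there is no Class 6 Waiver in force), so (n) stands. (e) remains available.

No — exception (e) applies; Amara is not required to hold a vendor licence.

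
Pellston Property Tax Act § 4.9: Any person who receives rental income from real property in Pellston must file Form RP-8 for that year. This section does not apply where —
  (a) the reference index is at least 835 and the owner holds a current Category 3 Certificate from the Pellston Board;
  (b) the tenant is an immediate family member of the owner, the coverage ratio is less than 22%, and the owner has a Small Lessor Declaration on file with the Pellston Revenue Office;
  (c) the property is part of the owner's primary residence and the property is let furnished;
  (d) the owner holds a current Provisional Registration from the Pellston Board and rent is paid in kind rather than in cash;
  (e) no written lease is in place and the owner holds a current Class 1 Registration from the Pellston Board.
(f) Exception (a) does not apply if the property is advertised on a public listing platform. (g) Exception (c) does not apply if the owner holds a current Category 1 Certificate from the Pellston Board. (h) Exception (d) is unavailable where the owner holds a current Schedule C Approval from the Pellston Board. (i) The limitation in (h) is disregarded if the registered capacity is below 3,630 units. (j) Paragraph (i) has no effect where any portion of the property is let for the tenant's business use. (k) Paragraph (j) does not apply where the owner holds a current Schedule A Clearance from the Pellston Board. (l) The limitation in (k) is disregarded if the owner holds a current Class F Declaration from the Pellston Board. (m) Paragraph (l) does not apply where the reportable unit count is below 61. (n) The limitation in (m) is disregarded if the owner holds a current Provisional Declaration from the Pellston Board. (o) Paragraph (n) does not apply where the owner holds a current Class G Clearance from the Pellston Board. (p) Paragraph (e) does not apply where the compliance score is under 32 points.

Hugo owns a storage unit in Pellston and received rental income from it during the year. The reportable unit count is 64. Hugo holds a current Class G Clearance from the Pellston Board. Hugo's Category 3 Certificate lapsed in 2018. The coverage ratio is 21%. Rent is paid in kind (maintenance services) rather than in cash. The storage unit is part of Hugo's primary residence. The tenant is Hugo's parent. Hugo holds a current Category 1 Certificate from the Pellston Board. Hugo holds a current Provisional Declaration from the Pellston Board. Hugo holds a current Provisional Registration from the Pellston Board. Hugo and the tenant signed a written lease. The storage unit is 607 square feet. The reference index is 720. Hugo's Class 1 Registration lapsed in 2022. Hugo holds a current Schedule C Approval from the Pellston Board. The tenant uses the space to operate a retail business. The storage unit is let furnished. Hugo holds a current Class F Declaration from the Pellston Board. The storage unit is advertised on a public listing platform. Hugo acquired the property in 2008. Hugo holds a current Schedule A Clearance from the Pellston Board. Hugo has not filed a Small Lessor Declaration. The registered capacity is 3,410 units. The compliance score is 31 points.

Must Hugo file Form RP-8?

Exception (a) requires that the reference index is at least 835; but the reference index is 720, short of 835, so (a) is unavailable.
Exception (b) does not apply: no Small Lessor Declaration is on file.
Exception (c) is satisfied on its face — the storage unit is part of the primary residence; the property is let furnished. But: (g) operates against (c): a current Category 1 Certificate is held. So (c) is unavailable.
Exception (d) is satisfied on its face — a current Provisional Registration is held; rent is paid in kind. But applying paragraphs (h)–(o): (h) operates against (d): a current Schedule C Approval is held. (i) is triggered (the registered capacity is 3,410 units, below the 3,630 units limit), but is itself disapplied by (j): (j) applies — the space is let for business use. (k) operates (a current Schedule A Clearance is held), but is set aside by (l): (l) operates against (k): a current Class F Declaration is held. (m) is not triggered (the reportable unit count is 64, not below 61), so (l) stands. (d) is therefore removed.
Exception (e) fails — a written lease is in place.
No exception displaces § 4.9.

Yes — Hugo must file Form RP-8.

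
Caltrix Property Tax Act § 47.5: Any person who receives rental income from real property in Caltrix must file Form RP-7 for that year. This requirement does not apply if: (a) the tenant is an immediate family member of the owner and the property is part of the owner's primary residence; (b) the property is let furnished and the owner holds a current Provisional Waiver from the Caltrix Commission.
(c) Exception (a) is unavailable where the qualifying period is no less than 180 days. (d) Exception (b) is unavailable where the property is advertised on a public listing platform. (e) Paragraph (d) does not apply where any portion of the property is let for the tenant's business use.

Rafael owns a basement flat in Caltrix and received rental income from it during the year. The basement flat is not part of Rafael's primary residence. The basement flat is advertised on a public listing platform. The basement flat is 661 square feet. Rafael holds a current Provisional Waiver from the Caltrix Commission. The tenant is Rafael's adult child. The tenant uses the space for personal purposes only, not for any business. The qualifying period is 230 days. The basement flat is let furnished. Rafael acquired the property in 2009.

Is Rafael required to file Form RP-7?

Exception (a) requires that the property is part of the owner's primary residence; but the basement flat is not part of the primary residence, so (a) is unavailable.
Exception (b): the property is let furnished; a current Provisional Waiver is held — every condition holds. Turning to paragraphs (d)–(e): (d) operates against (b): the property is publicly advertised. (e), which would lift (d), is not triggered — the space is used for personal purposes only. So (b) is unavailable.
No exception is made out. Rafael falls within the general rule.

Yes — Rafael must file Form RP-7.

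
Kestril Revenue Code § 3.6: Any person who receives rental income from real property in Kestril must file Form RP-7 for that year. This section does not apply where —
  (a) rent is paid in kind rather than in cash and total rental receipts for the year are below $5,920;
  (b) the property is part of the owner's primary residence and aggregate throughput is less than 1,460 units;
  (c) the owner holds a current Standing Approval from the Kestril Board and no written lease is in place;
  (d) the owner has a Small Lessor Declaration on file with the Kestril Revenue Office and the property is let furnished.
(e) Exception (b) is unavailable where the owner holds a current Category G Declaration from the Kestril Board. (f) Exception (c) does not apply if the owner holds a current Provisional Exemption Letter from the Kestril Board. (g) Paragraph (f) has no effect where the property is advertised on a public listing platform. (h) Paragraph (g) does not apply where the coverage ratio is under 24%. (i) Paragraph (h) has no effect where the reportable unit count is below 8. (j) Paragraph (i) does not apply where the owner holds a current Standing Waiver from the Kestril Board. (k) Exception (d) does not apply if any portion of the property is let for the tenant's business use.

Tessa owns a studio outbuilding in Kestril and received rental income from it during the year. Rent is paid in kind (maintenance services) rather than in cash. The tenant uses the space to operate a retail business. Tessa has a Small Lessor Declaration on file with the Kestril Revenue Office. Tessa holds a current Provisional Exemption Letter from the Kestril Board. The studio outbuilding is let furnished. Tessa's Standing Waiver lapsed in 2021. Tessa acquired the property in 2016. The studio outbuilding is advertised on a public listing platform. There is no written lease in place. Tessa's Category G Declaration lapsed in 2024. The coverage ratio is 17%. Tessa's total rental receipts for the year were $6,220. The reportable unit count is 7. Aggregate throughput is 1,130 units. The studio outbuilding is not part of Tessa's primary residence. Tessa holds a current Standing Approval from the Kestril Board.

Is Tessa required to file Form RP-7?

Exception (a) does not apply: total rental receipts for the year are $6,220, not below $5,920.
Exception (b) fails — the studio outbuilding is not part of the primary residence.
Exception (c): a current Standing Approval is held; there is no written lease — every condition holds. Under paragraphs (f)–(j): (f) would limit (c) — a current Provisional Exemption Letter is held — but (g) sets (f) aside: (g) is engaged — the property is publicly advertised. (h) would limit (g) — the coverage ratio is 17%, under the 24% limit — but (i) sets (h) aside: (i) operates against (h): the reportable unit count is 7, below the 8 limit. (j) is not triggered (no current Standing Waiver is held), so (i) stands. (c) remains available.
All of (d)'s requirements are met (a Small Lessor Declaration is on file; the property is let furnished). However, paragraph (k) must be considered: (k) operates against (d): the space is let for business use. Exception (d) does not apply.

No — exception (c) applies; Tessa is not required to file Form RP-7.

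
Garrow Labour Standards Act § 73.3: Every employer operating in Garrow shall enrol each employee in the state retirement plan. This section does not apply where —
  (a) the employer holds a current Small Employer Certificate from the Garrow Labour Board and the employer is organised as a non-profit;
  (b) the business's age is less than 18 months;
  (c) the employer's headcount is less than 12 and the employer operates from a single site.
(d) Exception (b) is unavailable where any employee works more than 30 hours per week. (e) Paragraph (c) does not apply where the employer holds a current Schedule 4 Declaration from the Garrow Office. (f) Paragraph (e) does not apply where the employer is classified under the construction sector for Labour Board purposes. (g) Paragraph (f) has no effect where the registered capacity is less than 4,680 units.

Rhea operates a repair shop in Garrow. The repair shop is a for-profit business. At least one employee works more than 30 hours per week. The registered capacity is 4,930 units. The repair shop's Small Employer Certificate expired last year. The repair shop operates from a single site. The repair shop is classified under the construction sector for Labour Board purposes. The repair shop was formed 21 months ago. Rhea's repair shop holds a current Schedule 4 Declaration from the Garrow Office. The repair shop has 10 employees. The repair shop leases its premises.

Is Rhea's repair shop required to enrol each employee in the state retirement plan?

Exception (a) fails — the Small Employer Certificate has expired.
Exception (b) fails — the business's age is 21 months, not less than 18 months.
Exception (c) is satisfied on its face — the employer's headcount is 10, less than the 12 limit; the employer operates from a single site. As to paragraphs (e)–(g): (e) operates (a current Schedule 4 Declaration is held), but is itself disapplied by (f): (f) operates against (e): the repair shop is classified under the construction sector. (g), which would lift (f), is not engaged — the registered capacity is 4,930 units, not less than 4,680 units. Exception (c) stands.

No — exception (c) applies; Rhea's repair shop is not required to enrol each employee in the state retirement plan.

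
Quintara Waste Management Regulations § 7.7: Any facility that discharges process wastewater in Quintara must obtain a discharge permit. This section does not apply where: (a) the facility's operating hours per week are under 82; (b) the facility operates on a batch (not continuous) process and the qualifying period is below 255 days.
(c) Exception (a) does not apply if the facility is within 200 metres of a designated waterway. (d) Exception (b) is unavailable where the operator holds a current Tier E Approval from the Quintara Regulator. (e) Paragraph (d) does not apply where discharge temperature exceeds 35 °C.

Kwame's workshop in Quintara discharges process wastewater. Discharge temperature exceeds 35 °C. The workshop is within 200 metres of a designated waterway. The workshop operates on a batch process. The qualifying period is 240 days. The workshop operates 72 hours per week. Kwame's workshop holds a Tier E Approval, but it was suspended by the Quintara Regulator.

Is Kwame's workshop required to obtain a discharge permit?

No — exception (b) applies; Kwame's workshop is not required to obtain a discharge permit.

Exception (a) is satisfied on its face — the facility's operating hours per week are 72, under the 82 limit. But applying paragraph (c): (c) applies — the workshop is within 200 m of a designated waterway. So (a) is unavailable.
Exception (b)'s conditions are all satisfied: the facility operates on a batch process; the qualifying period is 240 days, below the 255 days limit. Applying paragraphs (d)–(e): (d), which would limit (b), is not engaged: no current Tier E Approval is held. (b) remains available.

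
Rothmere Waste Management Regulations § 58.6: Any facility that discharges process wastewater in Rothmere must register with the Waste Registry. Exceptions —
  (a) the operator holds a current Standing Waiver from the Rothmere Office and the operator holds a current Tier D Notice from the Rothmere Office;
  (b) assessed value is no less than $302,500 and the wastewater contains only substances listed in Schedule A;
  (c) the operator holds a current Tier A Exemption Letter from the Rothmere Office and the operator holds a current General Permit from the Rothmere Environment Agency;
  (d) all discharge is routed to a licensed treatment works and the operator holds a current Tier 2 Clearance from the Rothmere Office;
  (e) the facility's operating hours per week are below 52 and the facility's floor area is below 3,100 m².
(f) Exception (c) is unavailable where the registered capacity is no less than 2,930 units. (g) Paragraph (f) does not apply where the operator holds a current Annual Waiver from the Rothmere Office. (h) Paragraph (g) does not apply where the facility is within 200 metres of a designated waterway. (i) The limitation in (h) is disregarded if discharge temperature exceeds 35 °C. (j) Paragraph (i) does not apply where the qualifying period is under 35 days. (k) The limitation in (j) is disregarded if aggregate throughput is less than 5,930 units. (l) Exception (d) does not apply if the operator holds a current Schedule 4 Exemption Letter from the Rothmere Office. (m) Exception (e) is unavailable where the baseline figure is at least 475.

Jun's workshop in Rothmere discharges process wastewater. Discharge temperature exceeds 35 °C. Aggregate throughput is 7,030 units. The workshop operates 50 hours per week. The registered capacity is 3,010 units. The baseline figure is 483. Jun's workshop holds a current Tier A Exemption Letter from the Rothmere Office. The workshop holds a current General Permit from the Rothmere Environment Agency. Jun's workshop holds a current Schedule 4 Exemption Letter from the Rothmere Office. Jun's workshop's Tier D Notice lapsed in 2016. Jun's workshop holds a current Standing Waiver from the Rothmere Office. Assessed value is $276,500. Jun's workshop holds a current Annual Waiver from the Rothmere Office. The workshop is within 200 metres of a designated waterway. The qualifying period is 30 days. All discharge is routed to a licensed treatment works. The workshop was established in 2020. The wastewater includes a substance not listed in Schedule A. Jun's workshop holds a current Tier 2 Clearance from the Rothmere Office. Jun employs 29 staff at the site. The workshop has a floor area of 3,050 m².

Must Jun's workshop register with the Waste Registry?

Exception (a) requires that the operator holds a current Tier D Notice from the Rothmere Office; but there is no Tier D Notice in force, so (a) is unavailable.
Exception (b) fails — assessed value is $276,500, short of $302,500.
All of (c)'s requirements are met (a current Tier A Exemption Letter is held; a current General Permit is held). However, paragraphs (f)–(k) must be considered: (f) is triggered — the registered capacity is 3,010 units, meeting the 2,930 units threshold. (g) operates (a current Annual Waiver is held), but is set aside by (h): (h) applies — the workshop is within 200 m of a designated waterway. (i) is engaged (discharge temperature exceeds 35 °C), but yields to (j): (j) operates against (i): the qualifying period is 30 days, under the 35 days limit. (k), which would lift (j), does not operate here — aggregate throughput is 7,030 units, not less than 5,930 units. Exception (c) does not apply.
Exception (d): discharge is routed to a licensed treatment works; a current Tier 2 Clearance is held — every condition holds. Turning to paragraph (l): (l) operates against (d): a current Schedule 4 Exemption Letter is held. Exception (d) does not apply.
All of (e)'s requirements are met (the facility's operating hours per week are 50, below the 52 limit; the facility's floor area is 3,050 m², below the 3,100 m² limit). Turning to paragraph (m): (m) is triggered — the baseline figure is 483, meeting the 475 threshold. Exception (e) does not apply.
None of the exceptions is available; § 58.6 applies in full.

Yes — Jun's workshop must register with the Waste Registry.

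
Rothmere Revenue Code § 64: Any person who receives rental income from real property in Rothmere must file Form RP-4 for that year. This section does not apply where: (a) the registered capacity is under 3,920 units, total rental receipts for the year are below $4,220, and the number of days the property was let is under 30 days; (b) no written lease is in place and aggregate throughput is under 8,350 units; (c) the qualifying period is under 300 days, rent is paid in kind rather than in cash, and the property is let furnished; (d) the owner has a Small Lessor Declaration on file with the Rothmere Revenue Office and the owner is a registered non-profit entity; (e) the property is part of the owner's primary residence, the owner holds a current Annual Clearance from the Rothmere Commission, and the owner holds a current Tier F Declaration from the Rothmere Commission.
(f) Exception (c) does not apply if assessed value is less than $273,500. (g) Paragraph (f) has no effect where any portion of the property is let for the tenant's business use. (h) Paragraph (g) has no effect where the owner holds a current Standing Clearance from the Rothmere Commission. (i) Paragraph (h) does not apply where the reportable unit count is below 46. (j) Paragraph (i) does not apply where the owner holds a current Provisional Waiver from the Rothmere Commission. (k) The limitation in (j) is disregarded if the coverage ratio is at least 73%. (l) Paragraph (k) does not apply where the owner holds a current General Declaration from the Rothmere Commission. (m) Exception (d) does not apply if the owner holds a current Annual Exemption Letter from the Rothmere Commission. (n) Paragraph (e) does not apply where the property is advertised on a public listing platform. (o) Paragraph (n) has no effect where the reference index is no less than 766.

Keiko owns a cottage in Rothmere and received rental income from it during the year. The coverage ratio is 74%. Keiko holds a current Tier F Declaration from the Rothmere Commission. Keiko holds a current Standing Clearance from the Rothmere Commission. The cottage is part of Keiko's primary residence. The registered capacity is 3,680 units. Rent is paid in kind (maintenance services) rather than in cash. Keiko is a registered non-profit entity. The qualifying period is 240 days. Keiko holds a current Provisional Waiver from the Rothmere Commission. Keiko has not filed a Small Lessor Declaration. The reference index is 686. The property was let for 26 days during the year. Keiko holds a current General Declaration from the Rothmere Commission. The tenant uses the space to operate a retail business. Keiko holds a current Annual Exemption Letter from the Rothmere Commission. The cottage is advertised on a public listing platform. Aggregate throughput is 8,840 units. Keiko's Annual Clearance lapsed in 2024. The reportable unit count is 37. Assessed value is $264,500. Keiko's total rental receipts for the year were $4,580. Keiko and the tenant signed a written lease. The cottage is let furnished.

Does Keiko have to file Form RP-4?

Exception (a) does not apply: total rental receipts for the year are $4,580, not below $4,220.
Exception (b) requires that no written lease is in place; but a written lease is in place, so (b) is unavailable.
Exception (c) is satisfied on its face — the qualifying period is 240 days, under the 300 days limit; rent is paid in kind; the property is let furnished. But: (f) operates — assessed value is $264,500, less than the $273,500 limit. (g) would limit (f) — the space is let for business use — but (h) sets (g) aside: (h) operates against (g): a current Standing Clearance is held. (i) is engaged (the reportable unit count is 37, below the 46 limit), but is overridden by (j): (j) operates against (i): a current Provisional Waiver is held. (k) is triggered (the coverage ratio is 74%, meeting the 73% threshold), but yields to (l): (l) is engaged — a current General Declaration is held. So (c) is unavailable.
Exception (d) requires that the owner has a Small Lessor Declaration on file with the Rothmere Revenue Office; but no Small Lessor Declaration is on file, so (d) is unavailable.
Exception (e) does not apply: there is no Annual Clearance in force.
No exception applies. The general rule governs.

Yes — Keiko must file Form RP-4.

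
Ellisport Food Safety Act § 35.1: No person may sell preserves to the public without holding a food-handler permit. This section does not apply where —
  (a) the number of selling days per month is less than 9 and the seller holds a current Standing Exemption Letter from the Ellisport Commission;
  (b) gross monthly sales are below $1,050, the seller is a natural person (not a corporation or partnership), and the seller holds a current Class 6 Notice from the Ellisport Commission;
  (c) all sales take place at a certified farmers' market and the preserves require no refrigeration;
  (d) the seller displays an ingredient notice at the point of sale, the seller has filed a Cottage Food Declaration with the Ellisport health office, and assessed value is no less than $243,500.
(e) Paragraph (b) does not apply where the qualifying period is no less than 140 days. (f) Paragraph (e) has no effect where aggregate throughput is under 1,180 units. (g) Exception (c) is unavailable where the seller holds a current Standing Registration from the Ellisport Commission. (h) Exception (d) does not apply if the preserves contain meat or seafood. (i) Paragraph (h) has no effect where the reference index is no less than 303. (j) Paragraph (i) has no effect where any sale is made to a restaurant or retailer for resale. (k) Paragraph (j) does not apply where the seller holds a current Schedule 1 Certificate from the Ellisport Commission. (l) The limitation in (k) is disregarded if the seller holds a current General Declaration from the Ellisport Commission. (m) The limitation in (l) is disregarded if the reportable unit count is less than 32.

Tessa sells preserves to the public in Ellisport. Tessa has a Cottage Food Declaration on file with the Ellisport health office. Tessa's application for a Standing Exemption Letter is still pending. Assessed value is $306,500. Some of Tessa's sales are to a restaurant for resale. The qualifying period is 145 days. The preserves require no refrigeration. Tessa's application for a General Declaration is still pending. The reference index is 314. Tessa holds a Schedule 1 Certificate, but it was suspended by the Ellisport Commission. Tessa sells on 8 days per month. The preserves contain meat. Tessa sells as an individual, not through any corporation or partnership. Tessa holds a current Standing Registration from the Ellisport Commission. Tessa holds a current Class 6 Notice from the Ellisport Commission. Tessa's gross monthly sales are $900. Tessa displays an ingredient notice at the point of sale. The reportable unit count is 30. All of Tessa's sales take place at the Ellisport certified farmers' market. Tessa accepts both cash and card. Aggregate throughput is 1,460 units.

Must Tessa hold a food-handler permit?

Exception (a) requires that the seller holds a current Standing Exemption Letter from the Ellisport Commission; but there is no Standing Exemption Letter in force, so (a) is unavailable.
All of (b)'s requirements are met (gross monthly sales are $900, below the $1,050 limit; the seller is a natural person; a current Class 6 Notice is held). But: (e) is engaged — the qualifying period is 145 days, meeting the 140 days threshold. (f) is not triggered (aggregate throughput is 1,460 units, not under 1,180 units), so (e) stands. (b) is therefore removed.
All of (c)'s requirements are met (all sales are at a certified farmers' market; the preserves are shelf-stable). But applying paragraph (g): (g) operates against (c): a current Standing Registration is held. Exception (c) does not apply.
Exception (d)'s conditions are all satisfied: an ingredient notice is displayed; a Cottage Food Declaration is on file; assessed value is $306,500, meeting the $243,500 threshold. But: (h) is triggered — the preserves contain meat. (i) would limit (h) — the reference index is 314, meeting the 303 threshold — but (j) sets (i) aside: (j) operates — some sales are to a restaurant for resale. (k) is not engaged (the Schedule 1 Certificate is not current), so (j) stands. Exception (d) does not apply.
No exception is made out. Tessa falls within the general rule.

Yes — Tessa must hold a food-handler permit.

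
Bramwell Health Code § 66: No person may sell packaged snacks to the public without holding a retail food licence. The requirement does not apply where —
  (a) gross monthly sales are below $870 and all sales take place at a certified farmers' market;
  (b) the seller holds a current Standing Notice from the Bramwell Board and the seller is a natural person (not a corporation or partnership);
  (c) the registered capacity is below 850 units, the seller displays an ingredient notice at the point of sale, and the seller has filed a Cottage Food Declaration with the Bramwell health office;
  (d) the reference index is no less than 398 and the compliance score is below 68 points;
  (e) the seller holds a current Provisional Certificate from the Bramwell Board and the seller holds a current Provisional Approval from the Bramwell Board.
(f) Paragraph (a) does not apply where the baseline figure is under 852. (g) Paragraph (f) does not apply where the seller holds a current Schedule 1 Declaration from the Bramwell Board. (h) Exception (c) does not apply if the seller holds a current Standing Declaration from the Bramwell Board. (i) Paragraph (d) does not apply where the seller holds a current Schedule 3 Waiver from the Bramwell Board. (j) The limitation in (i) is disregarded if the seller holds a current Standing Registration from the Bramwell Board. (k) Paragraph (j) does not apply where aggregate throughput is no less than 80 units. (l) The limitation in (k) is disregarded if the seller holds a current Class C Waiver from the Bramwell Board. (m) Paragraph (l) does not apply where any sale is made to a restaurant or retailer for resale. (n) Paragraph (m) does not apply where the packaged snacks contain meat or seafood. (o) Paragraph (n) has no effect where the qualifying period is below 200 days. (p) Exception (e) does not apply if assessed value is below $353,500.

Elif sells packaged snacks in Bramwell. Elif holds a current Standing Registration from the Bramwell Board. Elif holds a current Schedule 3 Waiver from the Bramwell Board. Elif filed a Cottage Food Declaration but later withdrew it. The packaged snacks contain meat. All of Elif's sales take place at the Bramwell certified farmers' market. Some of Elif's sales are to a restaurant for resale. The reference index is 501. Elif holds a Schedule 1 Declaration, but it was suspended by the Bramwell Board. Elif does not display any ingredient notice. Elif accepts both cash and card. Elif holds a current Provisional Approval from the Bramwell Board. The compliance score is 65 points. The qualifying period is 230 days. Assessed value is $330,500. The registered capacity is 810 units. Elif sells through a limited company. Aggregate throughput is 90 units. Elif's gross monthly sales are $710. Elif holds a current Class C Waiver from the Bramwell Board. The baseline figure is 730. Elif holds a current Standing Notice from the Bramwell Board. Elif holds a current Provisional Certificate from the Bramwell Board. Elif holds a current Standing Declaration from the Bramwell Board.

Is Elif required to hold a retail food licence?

No — exception (d) applies; Elif is not required to hold a retail food licence.

Exception (a) is satisfied on its face — gross monthly sales are $710, below the $870 limit; all sales are at a certified farmers' market. However, paragraphs (f)–(g) must be considered: (f) operates against (a): the baseline figure is 730, under the 852 limit. (g) is inapplicable (the Schedule 1 Declaration is not current), so (f) stands. So (a) is unavailable.
Exception (b) does not apply: the seller operates through a limited company.
Exception (c) fails — no ingredient notice is displayed.
All of (d)'s requirements are met (the reference index is 501, meeting the 398 threshold; the compliance score is 65 points, below the 68 points limit). Applying paragraphs (i)–(o): (i) operates (a current Schedule 3 Waiver is held), but yields to (j): (j) is triggered — a current Standing Registration is held. (k) operates (aggregate throughput is 90 units, meeting the 80 units threshold), but is displaced by (l): (l) operates against (k): a current Class C Waiver is held. (m) is engaged (some sales are to a restaurant for resale), but is itself disapplied by (n): (n) operates against (m): the packaged snacks contain meat. (o) is not engaged (the qualifying period is 230 days, not below 200 days), so (n) stands. Exception (d) stands.
Exception (e) is satisfied on its face — a current Provisional Certificate is held; a current Provisional Approval is held. Turning to paragraph (p): (p) operates against (e): assessed value is $330,500, below the $353,500 limit. So (e) is unavailable.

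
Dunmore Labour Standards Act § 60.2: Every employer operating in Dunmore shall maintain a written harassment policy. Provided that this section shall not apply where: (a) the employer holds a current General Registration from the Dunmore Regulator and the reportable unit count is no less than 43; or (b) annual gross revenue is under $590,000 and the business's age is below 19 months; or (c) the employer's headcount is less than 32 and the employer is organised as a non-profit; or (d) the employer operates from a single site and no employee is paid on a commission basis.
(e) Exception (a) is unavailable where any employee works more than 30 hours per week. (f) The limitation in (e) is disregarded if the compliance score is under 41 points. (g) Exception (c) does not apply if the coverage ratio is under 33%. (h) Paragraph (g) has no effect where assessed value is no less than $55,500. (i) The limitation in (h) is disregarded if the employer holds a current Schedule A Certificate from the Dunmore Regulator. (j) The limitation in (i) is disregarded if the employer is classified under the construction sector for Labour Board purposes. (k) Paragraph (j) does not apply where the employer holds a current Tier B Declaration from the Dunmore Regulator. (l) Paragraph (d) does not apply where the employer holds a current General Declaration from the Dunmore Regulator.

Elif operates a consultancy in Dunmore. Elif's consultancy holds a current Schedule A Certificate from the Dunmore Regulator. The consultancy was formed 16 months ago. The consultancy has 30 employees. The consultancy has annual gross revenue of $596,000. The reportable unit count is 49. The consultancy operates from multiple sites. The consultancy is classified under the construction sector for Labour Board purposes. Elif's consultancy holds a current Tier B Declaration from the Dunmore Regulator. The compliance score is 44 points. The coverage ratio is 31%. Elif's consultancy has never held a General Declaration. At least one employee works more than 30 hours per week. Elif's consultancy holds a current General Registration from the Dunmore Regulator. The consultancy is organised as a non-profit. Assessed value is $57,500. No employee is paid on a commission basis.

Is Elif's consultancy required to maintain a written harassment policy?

Exception (a) is satisfied on its face — a current General Registration is held; the reportable unit count is 49, meeting the 43 threshold. But: (e) operates against (a): at least one employee exceeds 30 hours/week. (f), which would lift (e), is not triggered — the compliance score is 44 points, not under 41 points. Exception (a) does not apply.
Exception (b) fails — annual gross revenue is $596,000, not under $590,000.
Exception (c)'s conditions are all satisfied: the employer's headcount is 30, less than the 32 limit; the employer is a non-profit. However, paragraphs (g)–(k) must be considered: (g) applies — the coverage ratio is 31%, under the 33% limit. (h) would limit (g) — assessed value is $57,500, meeting the $55,500 threshold — but (i) sets (h) aside: (i) is engaged — a current Schedule A Certificate is held. (j) is engaged (the consultancy is classified under the construction sector), but is itself disapplied by (k): (k) applies — a current Tier B Declaration is held. (c) is therefore removed.
Exception (d) does not apply: the employer operates from multiple sites.
None of the exceptions is available; § 60.2 applies in full.

Yes — Elif's consultancy must maintain a written harassment policy.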